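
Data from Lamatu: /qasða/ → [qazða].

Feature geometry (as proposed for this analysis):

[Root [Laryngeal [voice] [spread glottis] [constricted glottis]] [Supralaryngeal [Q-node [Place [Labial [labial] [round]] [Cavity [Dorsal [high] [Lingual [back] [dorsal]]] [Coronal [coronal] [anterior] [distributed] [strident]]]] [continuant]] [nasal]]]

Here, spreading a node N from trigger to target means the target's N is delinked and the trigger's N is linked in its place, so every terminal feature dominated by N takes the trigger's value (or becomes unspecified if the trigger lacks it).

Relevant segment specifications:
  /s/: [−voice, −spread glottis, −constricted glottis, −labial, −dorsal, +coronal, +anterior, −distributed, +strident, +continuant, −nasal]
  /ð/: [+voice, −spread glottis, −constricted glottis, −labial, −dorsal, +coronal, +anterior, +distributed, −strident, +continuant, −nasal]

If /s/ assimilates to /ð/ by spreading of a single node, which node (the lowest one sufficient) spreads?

/s/ and [z] differ in [voice]; every other specified feature is identical.
With a single altered terminal, the smallest constituent that could spread is that terminal — [voice].
[strident], [distributed] stay as in /s/ although /ð/ differs there, so no node dominating them spread; among the remaining candidates [voice] is the lowest that derives the output.

[voice]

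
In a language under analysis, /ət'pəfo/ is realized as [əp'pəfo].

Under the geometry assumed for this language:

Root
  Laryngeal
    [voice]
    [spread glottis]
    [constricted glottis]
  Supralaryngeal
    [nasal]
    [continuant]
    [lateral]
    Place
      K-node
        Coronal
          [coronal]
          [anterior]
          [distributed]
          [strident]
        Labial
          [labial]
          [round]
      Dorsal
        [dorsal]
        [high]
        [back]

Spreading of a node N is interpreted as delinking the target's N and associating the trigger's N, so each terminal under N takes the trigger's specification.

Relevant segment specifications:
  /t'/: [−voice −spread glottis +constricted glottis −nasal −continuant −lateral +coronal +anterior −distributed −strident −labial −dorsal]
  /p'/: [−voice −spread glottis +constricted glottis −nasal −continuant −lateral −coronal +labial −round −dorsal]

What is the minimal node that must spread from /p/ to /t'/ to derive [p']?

/t'/ and [p'] differ in [labial], [round], [coronal], [anterior], [distributed], [strident]; every other specified feature is identical.
Tracing each changed feature up the tree, the paths first meet at K-node; any lower node misses at least one of them.
Spreading K-node from /p/ overwrites each of those terminals with /p/'s values, yielding exactly [p'].
[constricted glottis] stays as in /t'/ although /p/ differs there, so no node dominating it spread; among the remaining candidates K-node is the lowest that derives the output.

K-node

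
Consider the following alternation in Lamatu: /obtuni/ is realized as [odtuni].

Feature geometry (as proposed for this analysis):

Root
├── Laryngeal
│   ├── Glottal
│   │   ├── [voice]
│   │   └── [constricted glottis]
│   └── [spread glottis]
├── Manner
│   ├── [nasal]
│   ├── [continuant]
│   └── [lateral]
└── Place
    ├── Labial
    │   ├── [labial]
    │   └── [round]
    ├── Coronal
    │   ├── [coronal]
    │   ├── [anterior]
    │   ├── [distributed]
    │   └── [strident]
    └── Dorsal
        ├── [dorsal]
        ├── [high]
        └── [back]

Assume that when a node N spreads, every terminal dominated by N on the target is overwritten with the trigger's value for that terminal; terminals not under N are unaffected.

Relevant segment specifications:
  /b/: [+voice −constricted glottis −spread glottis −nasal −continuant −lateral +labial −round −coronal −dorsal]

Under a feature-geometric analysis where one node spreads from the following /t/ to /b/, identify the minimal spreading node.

The alternation /b/ → [d] changes [labial], [round], [coronal], [anterior], [distributed], [strident] and nothing else.
In this geometry the lowest node dominating all of them is Place: every daughter of Place dominates only a proper subset, so no lower node suffices.
Delinking /b/'s Place and associating /t/'s Place gives precisely the feature bundle of [d].
Had Root spread, [voice] would have taken /t/'s value; it stays as in /b/, confirming the spreading constituent is exactly Place.

Place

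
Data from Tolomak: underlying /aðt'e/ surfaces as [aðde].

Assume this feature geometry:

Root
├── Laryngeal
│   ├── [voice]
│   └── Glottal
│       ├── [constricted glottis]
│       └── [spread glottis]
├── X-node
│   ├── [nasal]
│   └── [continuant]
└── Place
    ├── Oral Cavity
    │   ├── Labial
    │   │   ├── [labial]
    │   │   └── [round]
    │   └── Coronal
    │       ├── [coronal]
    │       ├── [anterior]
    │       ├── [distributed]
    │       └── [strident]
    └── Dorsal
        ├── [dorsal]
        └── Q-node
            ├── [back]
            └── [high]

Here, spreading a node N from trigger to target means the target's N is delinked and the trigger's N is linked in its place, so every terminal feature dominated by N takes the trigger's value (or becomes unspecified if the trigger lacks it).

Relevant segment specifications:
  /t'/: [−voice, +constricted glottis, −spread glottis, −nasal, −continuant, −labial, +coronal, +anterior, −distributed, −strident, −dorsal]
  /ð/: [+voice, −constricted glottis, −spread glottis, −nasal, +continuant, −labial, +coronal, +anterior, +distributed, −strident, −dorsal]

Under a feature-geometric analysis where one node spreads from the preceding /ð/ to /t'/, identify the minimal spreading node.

Feature comparison: [voice], [constricted glottis] differ between /t'/ and [d]; the remaining terminals match.
In this geometry the lowest node dominating all of them is Laryngeal: every daughter of Laryngeal dominates only a proper subset, so no lower node suffices.
Delinking /t'/'s Laryngeal and associating /ð/'s Laryngeal gives precisely the feature bundle of [d].
Had Root spread, [distributed], [continuant] would have taken /ð/'s values; they stay as in /t'/, confirming the spreading constituent is exactly Laryngeal.

Laryngeal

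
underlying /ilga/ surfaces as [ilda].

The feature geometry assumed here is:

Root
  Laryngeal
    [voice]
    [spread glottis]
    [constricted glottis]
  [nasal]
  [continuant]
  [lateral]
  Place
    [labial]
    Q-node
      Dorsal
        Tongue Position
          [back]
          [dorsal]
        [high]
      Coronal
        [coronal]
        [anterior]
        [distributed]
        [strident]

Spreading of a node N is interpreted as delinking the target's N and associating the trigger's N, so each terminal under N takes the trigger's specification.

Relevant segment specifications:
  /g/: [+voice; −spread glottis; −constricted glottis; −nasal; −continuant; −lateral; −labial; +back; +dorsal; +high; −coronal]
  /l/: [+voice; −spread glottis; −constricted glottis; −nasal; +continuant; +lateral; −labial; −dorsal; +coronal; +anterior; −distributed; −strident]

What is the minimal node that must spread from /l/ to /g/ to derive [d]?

Feature comparison: [coronal], [anterior], [distributed], [strident], [dorsal], [high], [back] differ between /g/ and [d]; the remaining terminals match.
In this geometry the lowest node dominating all of them is Q-node: every daughter of Q-node dominates only a proper subset, so no lower node suffices.
If Q-node spreads, every terminal under it takes /l/'s value, producing [d] as observed.
[continuant], [lateral] stay as in /g/ although /l/ differs there, so no node dominating them spread; among the remaining candidates Q-node is the lowest that derives the output.

Q-node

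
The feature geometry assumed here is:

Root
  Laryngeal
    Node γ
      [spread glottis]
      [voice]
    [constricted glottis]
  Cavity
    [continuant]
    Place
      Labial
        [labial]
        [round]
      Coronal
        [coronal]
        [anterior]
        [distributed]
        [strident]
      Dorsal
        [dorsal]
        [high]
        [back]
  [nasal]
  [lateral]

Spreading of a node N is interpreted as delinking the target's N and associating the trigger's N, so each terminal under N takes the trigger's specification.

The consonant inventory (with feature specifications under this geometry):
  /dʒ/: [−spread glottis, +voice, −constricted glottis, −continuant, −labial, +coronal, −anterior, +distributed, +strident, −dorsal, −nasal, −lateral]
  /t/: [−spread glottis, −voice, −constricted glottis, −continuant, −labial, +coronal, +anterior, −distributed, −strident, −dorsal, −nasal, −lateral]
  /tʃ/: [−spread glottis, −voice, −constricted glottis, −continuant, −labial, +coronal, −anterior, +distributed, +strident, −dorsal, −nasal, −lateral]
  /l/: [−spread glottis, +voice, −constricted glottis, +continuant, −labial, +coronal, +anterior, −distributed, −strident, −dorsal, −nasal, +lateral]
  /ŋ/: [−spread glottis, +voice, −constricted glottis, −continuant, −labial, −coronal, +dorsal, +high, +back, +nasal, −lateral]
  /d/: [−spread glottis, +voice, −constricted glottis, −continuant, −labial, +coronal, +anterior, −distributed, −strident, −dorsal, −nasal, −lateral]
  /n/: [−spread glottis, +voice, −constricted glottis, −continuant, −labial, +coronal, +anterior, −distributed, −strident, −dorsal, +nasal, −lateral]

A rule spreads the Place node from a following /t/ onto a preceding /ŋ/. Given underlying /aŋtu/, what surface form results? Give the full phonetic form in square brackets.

The Place node dominates the terminals [labial], [round], [coronal], [anterior], [distributed], [strident], [dorsal], [high], [back].
After delinking /ŋ/'s Place and linking /t/'s, the affected terminals become [−labial], [+coronal], [+anterior], [−distributed], [−strident], [−dorsal]; [spread glottis], [voice], [constricted glottis], … (outside Place) are retained from /ŋ/.
This feature bundle is that of [n], so /aŋtu/ surfaces as [antu].

[antu]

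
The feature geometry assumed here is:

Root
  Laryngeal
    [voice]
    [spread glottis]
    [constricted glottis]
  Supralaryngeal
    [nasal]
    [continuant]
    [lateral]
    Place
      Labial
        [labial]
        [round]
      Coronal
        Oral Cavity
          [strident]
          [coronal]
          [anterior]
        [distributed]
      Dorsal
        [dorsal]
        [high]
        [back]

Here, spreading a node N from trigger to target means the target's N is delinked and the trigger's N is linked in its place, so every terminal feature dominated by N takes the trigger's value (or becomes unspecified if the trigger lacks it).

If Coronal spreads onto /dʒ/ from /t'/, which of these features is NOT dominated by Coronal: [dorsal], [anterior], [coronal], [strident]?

Coronal dominates exactly [strident], [coronal], [anterior], [distributed].
[strident], [anterior], [coronal] all lie under Coronal, so they are overwritten when Coronal spreads.
[dorsal] is not within the Coronal subtree (it hangs from Dorsal), so /dʒ/'s [dorsal] value survives.

[dorsal]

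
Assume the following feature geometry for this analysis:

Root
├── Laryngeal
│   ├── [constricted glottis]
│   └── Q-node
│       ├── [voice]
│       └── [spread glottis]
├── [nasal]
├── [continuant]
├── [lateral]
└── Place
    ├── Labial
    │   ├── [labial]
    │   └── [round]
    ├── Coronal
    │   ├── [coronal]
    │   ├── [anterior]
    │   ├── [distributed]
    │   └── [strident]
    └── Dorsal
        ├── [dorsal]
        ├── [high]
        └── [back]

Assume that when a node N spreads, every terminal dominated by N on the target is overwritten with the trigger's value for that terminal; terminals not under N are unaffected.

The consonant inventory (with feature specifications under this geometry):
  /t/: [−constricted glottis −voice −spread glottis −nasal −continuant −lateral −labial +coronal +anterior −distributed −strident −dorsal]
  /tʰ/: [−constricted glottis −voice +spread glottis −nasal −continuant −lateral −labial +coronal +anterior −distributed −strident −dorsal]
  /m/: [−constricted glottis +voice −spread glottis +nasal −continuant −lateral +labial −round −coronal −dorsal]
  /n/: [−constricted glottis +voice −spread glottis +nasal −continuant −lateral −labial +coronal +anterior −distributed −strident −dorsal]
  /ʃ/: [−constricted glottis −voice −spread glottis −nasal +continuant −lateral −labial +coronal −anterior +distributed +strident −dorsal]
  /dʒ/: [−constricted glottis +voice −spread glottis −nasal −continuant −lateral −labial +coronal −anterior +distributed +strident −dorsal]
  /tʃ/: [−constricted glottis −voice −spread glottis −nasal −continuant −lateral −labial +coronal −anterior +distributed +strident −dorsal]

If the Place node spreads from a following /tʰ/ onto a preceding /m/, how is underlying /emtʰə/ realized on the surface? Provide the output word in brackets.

[entʰə]

The Place node dominates the terminals [labial], [round], [coronal], [anterior], [distributed], [strident], [dorsal], [high], [back].
The target acquires /tʰ/'s values for everything under Place — [−labial], [+coronal], [+anterior], [−distributed], [−strident], [−dorsal] — while keeping its own [constricted glottis], [voice], [spread glottis], ….
This feature bundle is that of [n], so /emtʰə/ surfaces as [entʰə].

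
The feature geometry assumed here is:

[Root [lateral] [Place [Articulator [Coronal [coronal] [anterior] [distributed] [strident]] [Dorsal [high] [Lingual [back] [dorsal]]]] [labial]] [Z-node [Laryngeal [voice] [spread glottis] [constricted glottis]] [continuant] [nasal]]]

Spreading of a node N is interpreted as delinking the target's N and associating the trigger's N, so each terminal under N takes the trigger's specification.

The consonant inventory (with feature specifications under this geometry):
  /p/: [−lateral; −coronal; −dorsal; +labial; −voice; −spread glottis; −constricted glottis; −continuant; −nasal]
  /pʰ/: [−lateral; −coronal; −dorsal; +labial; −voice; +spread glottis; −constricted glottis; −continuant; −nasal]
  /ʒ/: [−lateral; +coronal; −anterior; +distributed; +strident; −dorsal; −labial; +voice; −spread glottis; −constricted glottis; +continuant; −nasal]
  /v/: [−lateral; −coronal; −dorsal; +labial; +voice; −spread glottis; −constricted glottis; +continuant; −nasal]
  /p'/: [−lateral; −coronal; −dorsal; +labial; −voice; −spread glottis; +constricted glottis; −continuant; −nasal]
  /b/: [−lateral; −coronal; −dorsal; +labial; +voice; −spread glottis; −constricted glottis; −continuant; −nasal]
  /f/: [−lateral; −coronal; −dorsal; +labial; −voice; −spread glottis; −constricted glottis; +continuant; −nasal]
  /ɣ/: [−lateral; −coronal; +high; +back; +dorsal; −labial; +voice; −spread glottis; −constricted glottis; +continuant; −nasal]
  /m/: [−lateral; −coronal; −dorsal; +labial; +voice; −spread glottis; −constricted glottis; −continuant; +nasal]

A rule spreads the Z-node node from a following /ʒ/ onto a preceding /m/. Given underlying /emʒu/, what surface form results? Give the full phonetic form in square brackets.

[evʒu]

Terminals under Z-node in this geometry: [voice], [spread glottis], [constricted glottis], [continuant], [nasal].
Spreading Z-node from /ʒ/ onto /m/ replaces those values with /ʒ/'s: [+voice], [−spread glottis], [−constricted glottis], [+continuant], [−nasal]. Features outside Z-node ([lateral], [coronal], [dorsal], …) stay as in /m/.
This feature bundle is that of [v], so /emʒu/ surfaces as [evʒu].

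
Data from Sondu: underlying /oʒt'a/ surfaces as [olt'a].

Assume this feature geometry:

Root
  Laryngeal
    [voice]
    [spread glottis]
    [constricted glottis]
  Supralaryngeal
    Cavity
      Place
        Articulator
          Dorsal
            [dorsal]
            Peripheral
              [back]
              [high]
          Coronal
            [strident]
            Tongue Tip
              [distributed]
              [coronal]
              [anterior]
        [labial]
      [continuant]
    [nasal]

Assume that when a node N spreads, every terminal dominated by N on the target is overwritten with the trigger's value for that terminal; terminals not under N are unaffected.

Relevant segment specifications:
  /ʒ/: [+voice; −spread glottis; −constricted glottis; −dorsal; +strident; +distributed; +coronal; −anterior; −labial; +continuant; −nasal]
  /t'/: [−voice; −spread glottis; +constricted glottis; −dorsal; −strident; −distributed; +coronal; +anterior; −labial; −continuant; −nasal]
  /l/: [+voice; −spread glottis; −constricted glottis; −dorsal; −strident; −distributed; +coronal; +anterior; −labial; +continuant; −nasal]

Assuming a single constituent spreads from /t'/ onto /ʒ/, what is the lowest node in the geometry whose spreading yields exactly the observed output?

Coronal

Comparing /ʒ/ with its surface form [l], the features that change are [anterior], [distributed], [strident].
The smallest constituent containing every changed terminal is Coronal — each of its daughters lacks at least one of the affected features.
Delinking /ʒ/'s Coronal and associating /t'/'s Coronal gives precisely the feature bundle of [l].
Features on which the two segments disagree outside Coronal, such as [constricted glottis], [voice], are unchanged — nothing dominating them spread, and Coronal is the minimal sufficient constituent.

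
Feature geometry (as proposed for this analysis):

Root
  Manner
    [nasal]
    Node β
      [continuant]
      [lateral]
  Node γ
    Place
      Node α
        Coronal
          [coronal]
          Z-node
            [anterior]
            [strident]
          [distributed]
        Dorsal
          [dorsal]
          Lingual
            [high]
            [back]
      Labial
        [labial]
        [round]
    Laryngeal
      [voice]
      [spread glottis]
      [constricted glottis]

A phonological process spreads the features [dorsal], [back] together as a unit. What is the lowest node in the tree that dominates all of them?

[dorsal]: Root → Node γ → Place → Node α → Dorsal → [dorsal].
[back]: Root → Node γ → Place → Node α → Dorsal → Lingual → [back].
These paths first converge at Dorsal; no daughter of Dorsal dominates all 2 features, so Dorsal is the minimal constituent.

Dorsal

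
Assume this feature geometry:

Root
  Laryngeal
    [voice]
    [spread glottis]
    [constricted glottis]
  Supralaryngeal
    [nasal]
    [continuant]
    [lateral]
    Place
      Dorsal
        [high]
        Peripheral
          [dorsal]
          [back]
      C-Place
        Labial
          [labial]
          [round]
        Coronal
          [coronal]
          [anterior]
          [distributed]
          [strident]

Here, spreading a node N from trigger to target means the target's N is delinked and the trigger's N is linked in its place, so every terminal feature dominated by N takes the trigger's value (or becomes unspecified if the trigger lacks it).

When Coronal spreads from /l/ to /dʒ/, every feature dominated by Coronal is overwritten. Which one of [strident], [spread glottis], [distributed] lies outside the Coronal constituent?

Under this geometry, Coronal contains [coronal], [anterior], [distributed], [strident].
[distributed], [strident] all lie under Coronal, so they are overwritten when Coronal spreads.
[spread glottis] attaches under Laryngeal, not under Coronal, so /dʒ/ retains its own value for [spread glottis].

[spread glottis]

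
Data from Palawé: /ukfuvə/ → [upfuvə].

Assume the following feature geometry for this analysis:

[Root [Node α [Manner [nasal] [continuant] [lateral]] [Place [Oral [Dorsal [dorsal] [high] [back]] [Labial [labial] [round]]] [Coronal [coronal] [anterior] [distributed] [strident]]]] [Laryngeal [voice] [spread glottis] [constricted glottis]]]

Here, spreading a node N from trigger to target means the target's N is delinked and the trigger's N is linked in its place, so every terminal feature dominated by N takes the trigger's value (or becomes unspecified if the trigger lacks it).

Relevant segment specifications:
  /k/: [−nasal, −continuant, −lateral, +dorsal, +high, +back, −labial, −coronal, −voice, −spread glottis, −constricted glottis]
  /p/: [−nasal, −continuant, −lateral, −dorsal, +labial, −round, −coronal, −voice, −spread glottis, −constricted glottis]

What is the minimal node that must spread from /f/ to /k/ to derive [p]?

Oral

Feature comparison: [labial], [round], [dorsal], [high], [back] differ between /k/ and [p]; the remaining terminals match.
In this geometry the lowest node dominating all of them is Oral: every daughter of Oral dominates only a proper subset, so no lower node suffices.
Delinking /k/'s Oral and associating /f/'s Oral gives precisely the feature bundle of [p].
[continuant], a feature on which the two segments disagree outside Oral, is unchanged — nothing dominating it spread, and Oral is the minimal sufficient constituent.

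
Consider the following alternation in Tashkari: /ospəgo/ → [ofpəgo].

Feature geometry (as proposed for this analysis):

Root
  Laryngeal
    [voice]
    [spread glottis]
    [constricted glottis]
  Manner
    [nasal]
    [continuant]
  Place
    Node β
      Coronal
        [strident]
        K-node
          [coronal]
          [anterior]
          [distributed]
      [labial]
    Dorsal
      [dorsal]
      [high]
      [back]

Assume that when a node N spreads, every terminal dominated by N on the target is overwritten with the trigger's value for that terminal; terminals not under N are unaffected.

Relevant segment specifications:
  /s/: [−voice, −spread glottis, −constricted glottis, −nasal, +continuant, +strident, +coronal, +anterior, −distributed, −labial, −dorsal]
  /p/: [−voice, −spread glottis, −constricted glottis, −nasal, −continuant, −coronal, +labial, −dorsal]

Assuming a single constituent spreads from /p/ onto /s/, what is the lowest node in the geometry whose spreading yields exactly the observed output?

Node β

/s/ and [f] differ in [labial], [coronal], [anterior], [distributed], [strident]; every other specified feature is identical.
In this geometry the lowest node dominating all of them is Node β: every daughter of Node β dominates only a proper subset, so no lower node suffices.
Delinking /s/'s Node β and associating /p/'s Node β gives precisely the feature bundle of [f].
[continuant], a feature on which the two segments disagree outside Node β, is unchanged — nothing dominating it spread, and Node β is the minimal sufficient constituent.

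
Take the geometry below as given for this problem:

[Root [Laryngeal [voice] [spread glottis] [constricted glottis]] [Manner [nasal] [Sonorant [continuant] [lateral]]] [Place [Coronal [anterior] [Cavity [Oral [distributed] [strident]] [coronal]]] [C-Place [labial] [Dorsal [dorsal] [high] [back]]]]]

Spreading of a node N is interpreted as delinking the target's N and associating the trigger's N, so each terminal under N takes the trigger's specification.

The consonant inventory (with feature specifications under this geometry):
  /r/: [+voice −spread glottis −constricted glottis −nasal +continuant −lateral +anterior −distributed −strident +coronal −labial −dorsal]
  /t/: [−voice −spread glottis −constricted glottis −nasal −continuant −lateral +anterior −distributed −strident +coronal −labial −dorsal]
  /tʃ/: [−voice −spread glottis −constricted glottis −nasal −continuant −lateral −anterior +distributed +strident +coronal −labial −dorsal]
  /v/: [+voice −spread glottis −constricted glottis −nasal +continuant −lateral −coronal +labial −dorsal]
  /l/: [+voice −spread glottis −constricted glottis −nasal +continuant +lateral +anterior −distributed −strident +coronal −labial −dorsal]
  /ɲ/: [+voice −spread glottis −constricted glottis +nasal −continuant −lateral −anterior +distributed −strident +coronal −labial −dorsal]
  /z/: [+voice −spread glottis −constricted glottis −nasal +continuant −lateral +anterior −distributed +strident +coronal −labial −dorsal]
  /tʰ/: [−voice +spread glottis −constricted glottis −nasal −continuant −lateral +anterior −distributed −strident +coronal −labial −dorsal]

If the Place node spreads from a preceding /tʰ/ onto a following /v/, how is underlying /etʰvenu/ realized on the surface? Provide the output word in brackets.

[etʰrenu]

Terminals under Place in this geometry: [anterior], [distributed], [strident], [coronal], [labial], [dorsal], [high], [back].
Spreading Place from /tʰ/ onto /v/ replaces those values with /tʰ/'s: [+anterior], [−distributed], [−strident], [+coronal], [−labial], [−dorsal]. Features outside Place ([voice], [spread glottis], [constricted glottis], …) stay as in /v/.
Among the inventory, only /r/ has exactly this specification, giving the surface form [etʰrenu].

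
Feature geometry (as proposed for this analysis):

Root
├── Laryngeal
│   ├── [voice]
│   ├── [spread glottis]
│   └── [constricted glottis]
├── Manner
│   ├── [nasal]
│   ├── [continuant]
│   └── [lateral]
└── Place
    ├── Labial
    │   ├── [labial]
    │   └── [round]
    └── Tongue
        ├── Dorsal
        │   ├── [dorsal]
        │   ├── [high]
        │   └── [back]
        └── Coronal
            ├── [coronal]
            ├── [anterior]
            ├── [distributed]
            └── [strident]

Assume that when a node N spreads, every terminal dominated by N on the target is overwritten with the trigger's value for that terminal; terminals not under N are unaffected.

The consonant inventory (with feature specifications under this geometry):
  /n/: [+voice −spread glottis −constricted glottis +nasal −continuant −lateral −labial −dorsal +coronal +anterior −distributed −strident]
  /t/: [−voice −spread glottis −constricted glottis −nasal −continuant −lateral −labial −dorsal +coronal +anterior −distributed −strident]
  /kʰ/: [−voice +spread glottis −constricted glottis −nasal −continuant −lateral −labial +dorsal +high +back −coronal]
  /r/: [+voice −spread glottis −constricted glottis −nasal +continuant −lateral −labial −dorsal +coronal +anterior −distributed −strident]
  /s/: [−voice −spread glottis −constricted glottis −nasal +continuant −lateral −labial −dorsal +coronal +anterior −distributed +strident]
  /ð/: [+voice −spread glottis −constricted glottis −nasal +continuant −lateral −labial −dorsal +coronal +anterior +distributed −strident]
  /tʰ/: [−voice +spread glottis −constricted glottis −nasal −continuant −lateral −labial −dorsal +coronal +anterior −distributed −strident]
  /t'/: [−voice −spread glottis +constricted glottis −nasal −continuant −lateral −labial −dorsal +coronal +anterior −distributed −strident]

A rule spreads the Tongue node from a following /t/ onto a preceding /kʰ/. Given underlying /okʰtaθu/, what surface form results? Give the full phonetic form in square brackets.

Terminals under Tongue in this geometry: [dorsal], [high], [back], [coronal], [anterior], [distributed], [strident].
After delinking /kʰ/'s Tongue and linking /t/'s, the affected terminals become [−dorsal], [+coronal], [+anterior], [−distributed], [−strident]; [voice], [spread glottis], [constricted glottis], … (outside Tongue) are retained from /kʰ/.
This feature bundle is that of [tʰ], so /okʰtaθu/ surfaces as [otʰtaθu].

[otʰtaθu]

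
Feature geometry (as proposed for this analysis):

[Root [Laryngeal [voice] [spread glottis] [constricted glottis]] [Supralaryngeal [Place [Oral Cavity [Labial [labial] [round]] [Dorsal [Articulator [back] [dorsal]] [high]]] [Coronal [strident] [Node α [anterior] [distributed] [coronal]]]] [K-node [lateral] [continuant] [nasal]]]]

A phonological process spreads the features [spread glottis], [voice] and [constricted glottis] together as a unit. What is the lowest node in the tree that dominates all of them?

Laryngeal

[spread glottis]: Root > Laryngeal > [spread glottis].
[voice]: Root > Laryngeal > [voice].
[constricted glottis]: Root > Laryngeal > [constricted glottis].
These paths first converge at Laryngeal; no daughter of Laryngeal dominates all 3 features, so Laryngeal is the minimal constituent.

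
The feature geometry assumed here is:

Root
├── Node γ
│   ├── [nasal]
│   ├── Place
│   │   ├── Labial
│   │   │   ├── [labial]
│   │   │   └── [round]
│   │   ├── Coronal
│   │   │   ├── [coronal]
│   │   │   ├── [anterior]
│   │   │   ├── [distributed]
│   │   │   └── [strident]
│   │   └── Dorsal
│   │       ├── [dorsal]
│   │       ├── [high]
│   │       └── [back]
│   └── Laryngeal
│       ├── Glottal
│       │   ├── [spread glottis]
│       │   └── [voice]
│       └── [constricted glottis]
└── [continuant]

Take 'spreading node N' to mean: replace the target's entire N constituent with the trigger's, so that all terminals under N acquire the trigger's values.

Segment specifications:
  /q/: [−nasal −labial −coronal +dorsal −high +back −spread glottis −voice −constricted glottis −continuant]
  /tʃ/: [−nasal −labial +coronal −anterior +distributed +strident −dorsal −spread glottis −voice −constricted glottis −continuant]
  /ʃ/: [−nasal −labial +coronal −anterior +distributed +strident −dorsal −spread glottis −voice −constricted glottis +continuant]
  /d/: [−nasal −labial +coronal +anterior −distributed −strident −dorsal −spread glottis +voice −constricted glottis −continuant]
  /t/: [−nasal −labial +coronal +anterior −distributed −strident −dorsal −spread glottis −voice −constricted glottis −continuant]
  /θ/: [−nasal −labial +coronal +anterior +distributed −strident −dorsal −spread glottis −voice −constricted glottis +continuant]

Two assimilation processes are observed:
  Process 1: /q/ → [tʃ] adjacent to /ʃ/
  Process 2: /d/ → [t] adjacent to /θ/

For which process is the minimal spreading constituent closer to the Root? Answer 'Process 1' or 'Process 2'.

Process 1

Process 1: the features that change are [coronal], [anterior], [distributed], [strident], [dorsal], [high], [back]; the minimal node is Place (depth 2).
Process 2: the feature that changes is [voice]; the minimal node is [voice] (depth 4).
Place is closer to Root than [voice], so Process 1 spreads the higher node.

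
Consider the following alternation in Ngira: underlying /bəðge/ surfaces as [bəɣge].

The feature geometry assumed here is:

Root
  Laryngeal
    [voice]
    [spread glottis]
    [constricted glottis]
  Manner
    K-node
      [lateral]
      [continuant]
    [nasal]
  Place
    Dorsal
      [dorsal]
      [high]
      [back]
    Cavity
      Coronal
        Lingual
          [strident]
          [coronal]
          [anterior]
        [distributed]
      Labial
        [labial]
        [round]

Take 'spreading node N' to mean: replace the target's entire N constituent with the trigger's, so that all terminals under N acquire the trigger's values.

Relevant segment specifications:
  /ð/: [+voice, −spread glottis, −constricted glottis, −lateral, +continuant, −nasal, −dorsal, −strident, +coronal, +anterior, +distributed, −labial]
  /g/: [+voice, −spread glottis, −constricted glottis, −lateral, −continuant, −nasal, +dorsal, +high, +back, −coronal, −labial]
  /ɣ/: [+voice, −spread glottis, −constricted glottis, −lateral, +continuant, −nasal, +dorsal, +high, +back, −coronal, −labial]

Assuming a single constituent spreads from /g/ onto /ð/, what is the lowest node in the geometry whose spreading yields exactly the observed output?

The alternation /ð/ → [ɣ] changes [coronal], [anterior], [distributed], [strident], [dorsal], [high], [back] and nothing else.
These terminals are all dominated by Place, and no proper subconstituent of Place covers them all; Place is their lowest common ancestor.
Delinking /ð/'s Place and associating /g/'s Place gives precisely the feature bundle of [ɣ].
Since [continuant] is preserved even though /g/ disagrees there, no node above Place spread.

Place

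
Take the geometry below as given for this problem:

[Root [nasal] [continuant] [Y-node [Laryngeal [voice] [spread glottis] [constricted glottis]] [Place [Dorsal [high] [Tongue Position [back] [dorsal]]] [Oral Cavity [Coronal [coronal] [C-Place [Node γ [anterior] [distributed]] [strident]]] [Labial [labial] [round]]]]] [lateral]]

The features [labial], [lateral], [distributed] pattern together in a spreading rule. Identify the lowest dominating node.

[labial]: Root ▹ Y-node ▹ Place ▹ Oral Cavity ▹ Labial ▹ [labial].
[lateral]: Root ▹ [lateral].
[distributed]: Root ▹ Y-node ▹ Place ▹ Oral Cavity ▹ Coronal ▹ C-Place ▹ Node γ ▹ [distributed].
These paths first converge at Root; no daughter of Root dominates all 3 features, so Root is the minimal constituent.

Root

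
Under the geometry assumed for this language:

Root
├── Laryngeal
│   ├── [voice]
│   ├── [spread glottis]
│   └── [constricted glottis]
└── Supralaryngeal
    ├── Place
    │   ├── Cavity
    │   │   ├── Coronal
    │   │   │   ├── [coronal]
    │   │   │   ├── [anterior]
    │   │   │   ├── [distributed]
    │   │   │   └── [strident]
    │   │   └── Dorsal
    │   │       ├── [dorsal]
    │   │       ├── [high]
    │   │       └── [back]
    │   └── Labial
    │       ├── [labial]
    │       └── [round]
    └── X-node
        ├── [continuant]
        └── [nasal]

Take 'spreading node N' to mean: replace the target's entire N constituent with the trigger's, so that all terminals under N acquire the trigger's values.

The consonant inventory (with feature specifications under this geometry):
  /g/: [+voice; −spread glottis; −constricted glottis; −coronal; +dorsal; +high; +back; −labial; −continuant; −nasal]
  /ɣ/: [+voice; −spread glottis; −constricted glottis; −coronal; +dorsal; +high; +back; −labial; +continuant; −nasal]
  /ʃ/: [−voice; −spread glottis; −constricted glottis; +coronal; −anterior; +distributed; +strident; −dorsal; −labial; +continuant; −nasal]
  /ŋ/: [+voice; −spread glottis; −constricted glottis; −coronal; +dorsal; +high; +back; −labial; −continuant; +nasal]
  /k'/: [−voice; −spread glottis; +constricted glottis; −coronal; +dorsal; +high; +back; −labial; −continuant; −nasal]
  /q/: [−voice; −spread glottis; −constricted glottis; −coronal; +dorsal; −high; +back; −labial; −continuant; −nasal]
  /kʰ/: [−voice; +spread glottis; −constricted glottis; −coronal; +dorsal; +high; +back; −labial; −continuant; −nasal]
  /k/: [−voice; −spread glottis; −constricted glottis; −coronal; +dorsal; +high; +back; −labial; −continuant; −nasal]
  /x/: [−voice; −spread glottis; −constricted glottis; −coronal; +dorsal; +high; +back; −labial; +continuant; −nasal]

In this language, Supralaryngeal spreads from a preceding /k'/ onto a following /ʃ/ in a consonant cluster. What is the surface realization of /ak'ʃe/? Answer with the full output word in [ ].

The Supralaryngeal node dominates the terminals [coronal], [anterior], [distributed], [strident], [dorsal], [high], [back], [labial], [round], [continuant], [nasal].
After delinking /ʃ/'s Supralaryngeal and linking /k'/'s, the affected terminals become [−coronal], [+dorsal], [+high], [+back], [−labial], [−continuant], [−nasal]; [voice], [spread glottis], [constricted glottis] (outside Supralaryngeal) are retained from /ʃ/.
Among the inventory, only /k/ has exactly this specification, giving the surface form [ak'ke].

[ak'ke]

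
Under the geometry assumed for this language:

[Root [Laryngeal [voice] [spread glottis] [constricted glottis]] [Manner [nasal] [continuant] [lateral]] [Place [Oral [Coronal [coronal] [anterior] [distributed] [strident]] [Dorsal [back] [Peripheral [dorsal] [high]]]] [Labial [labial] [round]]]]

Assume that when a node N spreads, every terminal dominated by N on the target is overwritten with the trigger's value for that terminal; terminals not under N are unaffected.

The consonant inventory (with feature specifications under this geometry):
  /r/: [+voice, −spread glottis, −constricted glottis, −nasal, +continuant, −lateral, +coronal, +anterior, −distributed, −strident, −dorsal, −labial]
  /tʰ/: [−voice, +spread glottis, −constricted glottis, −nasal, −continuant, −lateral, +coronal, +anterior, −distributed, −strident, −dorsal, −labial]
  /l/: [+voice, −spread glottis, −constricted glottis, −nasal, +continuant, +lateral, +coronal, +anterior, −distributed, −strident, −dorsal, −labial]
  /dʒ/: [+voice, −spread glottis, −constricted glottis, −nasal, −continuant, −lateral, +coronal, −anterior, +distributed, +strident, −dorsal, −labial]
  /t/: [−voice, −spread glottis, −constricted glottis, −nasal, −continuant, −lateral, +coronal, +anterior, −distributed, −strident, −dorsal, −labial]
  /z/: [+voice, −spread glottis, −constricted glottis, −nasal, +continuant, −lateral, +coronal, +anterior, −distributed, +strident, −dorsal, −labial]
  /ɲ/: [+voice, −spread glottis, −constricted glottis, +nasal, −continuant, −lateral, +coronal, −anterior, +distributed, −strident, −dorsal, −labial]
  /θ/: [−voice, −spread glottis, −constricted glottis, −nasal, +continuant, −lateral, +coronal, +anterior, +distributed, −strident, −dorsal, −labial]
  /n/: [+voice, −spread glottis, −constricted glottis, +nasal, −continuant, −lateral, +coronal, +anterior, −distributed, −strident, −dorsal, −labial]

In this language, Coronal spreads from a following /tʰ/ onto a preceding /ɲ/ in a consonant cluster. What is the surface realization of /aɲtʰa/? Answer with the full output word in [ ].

[antʰa]

Terminals under Coronal in this geometry: [coronal], [anterior], [distributed], [strident].
Spreading Coronal from /tʰ/ onto /ɲ/ replaces those values with /tʰ/'s: [+coronal], [+anterior], [−distributed], [−strident]. Features outside Coronal ([voice], [spread glottis], [constricted glottis], …) stay as in /ɲ/.
Among the inventory, only /n/ has exactly this specification, giving the surface form [antʰa].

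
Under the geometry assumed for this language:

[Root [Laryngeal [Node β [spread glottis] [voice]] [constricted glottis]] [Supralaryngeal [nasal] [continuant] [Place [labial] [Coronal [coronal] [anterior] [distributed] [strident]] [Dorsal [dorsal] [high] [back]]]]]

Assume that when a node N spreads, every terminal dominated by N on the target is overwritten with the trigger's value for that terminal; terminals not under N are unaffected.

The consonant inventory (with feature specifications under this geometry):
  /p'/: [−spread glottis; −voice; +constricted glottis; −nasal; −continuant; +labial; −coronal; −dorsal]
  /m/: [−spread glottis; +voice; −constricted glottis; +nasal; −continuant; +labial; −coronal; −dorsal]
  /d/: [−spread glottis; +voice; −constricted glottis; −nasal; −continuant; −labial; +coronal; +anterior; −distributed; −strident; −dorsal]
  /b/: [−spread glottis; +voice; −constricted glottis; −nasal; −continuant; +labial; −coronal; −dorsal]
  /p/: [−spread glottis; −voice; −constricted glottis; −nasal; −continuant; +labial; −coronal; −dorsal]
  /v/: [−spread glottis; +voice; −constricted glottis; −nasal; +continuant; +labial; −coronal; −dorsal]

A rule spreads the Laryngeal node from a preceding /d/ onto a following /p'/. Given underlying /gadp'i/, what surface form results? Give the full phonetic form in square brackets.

Terminals under Laryngeal in this geometry: [spread glottis], [voice], [constricted glottis].
Spreading Laryngeal from /d/ onto /p'/ replaces those values with /d/'s: [−spread glottis], [+voice], [−constricted glottis]. Features outside Laryngeal ([nasal], [continuant], [labial], …) stay as in /p'/.
This feature bundle is that of [b], so /gadp'i/ surfaces as [gadbi].

[gadbi]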